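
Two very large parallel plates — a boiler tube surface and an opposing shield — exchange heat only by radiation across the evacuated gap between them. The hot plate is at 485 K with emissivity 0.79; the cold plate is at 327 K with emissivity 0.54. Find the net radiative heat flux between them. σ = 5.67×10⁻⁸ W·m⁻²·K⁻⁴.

q ≈ 1180 W/m²

For two infinite grey parallel plates, q = σ(T₁⁴ − T₂⁴)/(1/ε₁ + 1/ε₂ − 1).
T₁⁴ − T₂⁴ = 5.533×10¹⁰ − 1.143×10¹⁰ = 4.390×10¹⁰ K⁴.
1/ε₁ + 1/ε₂ − 1 = 1.266 + 1.852 − 1 = 2.118.
q = 5.67×10⁻⁸ × 4.390×10¹⁰ / 2.118.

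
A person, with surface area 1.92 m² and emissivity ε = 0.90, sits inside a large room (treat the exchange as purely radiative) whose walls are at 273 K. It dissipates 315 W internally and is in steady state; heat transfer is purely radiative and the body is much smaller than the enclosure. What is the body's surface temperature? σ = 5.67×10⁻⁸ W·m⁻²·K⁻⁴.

For a small grey body in a large enclosure, net radiated power = εσA(T⁴ − T_w⁴).
Steady state: P = εσA(T⁴ − T_w⁴) with A = 1.92 m².
T⁴ = P/(εσA) + T_w⁴ = 315/(0.90·5.67×10⁻⁸·1.920) + (273)⁴
    = 3.215×10⁹ + 5.555×10⁹ = 8.770×10⁹ K⁴.

T ≈ 306 K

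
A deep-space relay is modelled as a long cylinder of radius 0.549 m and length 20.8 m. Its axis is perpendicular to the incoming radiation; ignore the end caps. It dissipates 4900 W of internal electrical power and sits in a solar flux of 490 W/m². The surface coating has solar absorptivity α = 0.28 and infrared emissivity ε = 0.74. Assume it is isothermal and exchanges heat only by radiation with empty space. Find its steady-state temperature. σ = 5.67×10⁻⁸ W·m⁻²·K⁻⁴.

At steady state, absorbed solar power + internal power = radiated power.
Absorbed: α·S·A_cross = 0.28·490·22.84 = 3133 W (cross-section 2rL).
Total input = 3133 + 4900 = 8033 W.
Radiated: εσ·A_surf·T⁴ with A_surf = 2πrL = 71.75 m².
T⁴ = 8033/(0.74·5.67×10⁻⁸·71.75) = 2.669×10⁹ K⁴.

T ≈ 227 K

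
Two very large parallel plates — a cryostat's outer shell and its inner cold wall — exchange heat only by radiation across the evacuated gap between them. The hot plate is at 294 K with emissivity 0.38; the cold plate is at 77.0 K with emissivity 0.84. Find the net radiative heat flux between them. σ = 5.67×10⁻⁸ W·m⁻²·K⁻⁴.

For two infinite grey parallel plates, q = σ(T₁⁴ − T₂⁴)/(1/ε₁ + 1/ε₂ − 1).
T₁⁴ − T₂⁴ = 7.471×10⁹ − 3.515×10⁷ = 7.436×10⁹ K⁴.
1/ε₁ + 1/ε₂ − 1 = 2.632 + 1.190 − 1 = 2.822.
q = 5.67×10⁻⁸ × 7.436×10⁹ / 2.822.

q ≈ 149 W/m²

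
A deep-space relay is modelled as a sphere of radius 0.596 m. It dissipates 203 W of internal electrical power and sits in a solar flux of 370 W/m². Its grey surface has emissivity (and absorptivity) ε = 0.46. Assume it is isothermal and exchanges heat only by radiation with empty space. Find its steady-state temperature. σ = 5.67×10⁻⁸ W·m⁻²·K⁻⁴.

At steady state, absorbed solar power + internal power = radiated power.
Absorbed: α·S·A_cross = 0.46·370·1.116 = 189.9 W (cross-section πr²).
Total input = 189.9 + 203 = 392.9 W.
Radiated: εσ·A_surf·T⁴ with A_surf = 4πr² = 4.464 m².
T⁴ = 392.9/(0.46·5.67×10⁻⁸·4.464) = 3.375×10⁹ K⁴.

T ≈ 241 K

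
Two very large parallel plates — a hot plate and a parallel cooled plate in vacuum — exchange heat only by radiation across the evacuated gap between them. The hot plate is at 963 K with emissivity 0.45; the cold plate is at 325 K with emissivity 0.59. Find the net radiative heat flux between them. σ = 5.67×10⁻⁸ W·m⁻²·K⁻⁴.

For two infinite grey parallel plates, q = σ(T₁⁴ − T₂⁴)/(1/ε₁ + 1/ε₂ − 1).
T₁⁴ − T₂⁴ = 8.600×10¹¹ − 1.116×10¹⁰ = 8.489×10¹¹ K⁴.
1/ε₁ + 1/ε₂ − 1 = 2.222 + 1.695 − 1 = 2.917.
q = 5.67×10⁻⁸ × 8.489×10¹¹ / 2.917.

q ≈ 16500 W/m²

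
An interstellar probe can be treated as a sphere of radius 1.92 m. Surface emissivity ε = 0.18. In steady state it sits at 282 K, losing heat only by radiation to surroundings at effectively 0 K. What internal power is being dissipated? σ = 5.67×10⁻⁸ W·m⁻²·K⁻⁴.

P ≈ 2990 W

Steady state: P = εσA T⁴.
A = 4πr² = 46.32 m²; T⁴ = (282)⁴ = 6.324×10⁹ K⁴.
P = 0.18 × 5.67×10⁻⁸ × 46.32 × 6.324×10⁹.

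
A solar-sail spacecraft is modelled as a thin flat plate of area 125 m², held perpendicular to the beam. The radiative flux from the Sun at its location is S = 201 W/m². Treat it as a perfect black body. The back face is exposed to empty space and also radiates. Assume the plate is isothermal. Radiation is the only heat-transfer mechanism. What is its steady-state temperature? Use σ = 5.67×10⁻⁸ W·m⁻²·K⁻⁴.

T ≈ 205 K

At equilibrium, absorbed power = emitted power.
Absorbing cross-section = A = 125.0 m²; emitting surface = 2A = 250.0 m² (ratio 2).
S·A_cross = εσ·A_surf·T⁴  ⇒  T⁴ = S/(2σ).
T⁴ = 1.00·201/(2·5.67×10⁻⁸) = 1.772×10⁹ K⁴.
T = (1.772×10⁹)^(1/4).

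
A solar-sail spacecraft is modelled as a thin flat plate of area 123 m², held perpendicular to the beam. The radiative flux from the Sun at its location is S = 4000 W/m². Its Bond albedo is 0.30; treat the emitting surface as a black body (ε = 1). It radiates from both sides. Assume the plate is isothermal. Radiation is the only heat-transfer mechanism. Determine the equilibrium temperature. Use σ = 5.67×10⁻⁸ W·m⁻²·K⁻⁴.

At equilibrium, absorbed power = emitted power.
Absorbing cross-section = A = 123.0 m²; emitting surface = 2A = 246.0 m² (ratio 2).
(1−a)S·A_cross = εσ·A_surf·T⁴  ⇒  T⁴ = (1−a)S/(2σ).
T⁴ = 0.700·4000/(2·5.67×10⁻⁸) = 2.469×10¹⁰ K⁴.
T = (2.469×10¹⁰)^(1/4).

T ≈ 396 K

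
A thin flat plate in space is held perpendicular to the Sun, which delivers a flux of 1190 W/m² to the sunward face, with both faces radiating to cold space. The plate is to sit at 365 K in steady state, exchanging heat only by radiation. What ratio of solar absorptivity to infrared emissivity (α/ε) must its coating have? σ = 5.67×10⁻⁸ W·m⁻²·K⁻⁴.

α/ε ≈ 1.69

Balance: αS·A = εσ·2A·T⁴ ⇒ α/ε = 2σT⁴/S.
α/ε = 2·5.67×10⁻⁸·(365)⁴/1190 = 2·5.67×10⁻⁸·1.775×10¹⁰/1190.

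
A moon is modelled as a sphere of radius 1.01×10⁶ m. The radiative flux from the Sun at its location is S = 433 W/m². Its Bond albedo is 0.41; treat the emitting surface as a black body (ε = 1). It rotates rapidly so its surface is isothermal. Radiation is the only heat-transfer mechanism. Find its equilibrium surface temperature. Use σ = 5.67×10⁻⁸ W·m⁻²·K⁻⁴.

At equilibrium, absorbed power = emitted power.
Absorbing cross-section = πr² = 3.205×10¹² m²; emitting surface = 4πr² = 1.282×10¹³ m² (ratio 4).
(1−a)S·A_cross = εσ·A_surf·T⁴  ⇒  T⁴ = (1−a)S/(4σ).
T⁴ = 0.590·433/(4·5.67×10⁻⁸) = 1.126×10⁹ K⁴.
T = (1.126×10⁹)^(1/4).

T ≈ 183 K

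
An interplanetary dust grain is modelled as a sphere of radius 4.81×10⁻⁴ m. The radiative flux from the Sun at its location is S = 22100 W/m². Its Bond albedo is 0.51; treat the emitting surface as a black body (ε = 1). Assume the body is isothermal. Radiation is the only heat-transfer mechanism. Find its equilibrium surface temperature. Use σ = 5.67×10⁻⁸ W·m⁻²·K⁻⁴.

At equilibrium, absorbed power = emitted power.
Absorbing cross-section = πr² = 7.268×10⁻⁷ m²; emitting surface = 4πr² = 2.907×10⁻⁶ m² (ratio 4).
(1−a)S·A_cross = εσ·A_surf·T⁴  ⇒  T⁴ = (1−a)S/(4σ).
T⁴ = 0.490·22100/(4·5.67×10⁻⁸) = 4.775×10¹⁰ K⁴.
T = (4.775×10¹⁰)^(1/4).

T ≈ 467 K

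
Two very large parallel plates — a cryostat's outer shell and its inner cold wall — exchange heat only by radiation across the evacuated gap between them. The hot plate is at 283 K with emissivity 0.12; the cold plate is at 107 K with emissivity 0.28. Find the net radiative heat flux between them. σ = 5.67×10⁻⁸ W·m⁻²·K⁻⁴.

For two infinite grey parallel plates, q = σ(T₁⁴ − T₂⁴)/(1/ε₁ + 1/ε₂ − 1).
T₁⁴ − T₂⁴ = 6.414×10⁹ − 1.311×10⁸ = 6.283×10⁹ K⁴.
1/ε₁ + 1/ε₂ − 1 = 8.333 + 3.571 − 1 = 10.90.
q = 5.67×10⁻⁸ × 6.283×10⁹ / 10.90.

q ≈ 32.7 W/m²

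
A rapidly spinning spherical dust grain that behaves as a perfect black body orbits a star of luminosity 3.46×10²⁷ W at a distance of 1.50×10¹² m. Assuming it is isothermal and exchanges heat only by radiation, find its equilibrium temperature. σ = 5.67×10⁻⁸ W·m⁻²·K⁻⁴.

First find the stellar flux at distance d: S = L/(4πd²) = 3.46×10²⁷/(4π·(1.50×10¹²)²) = 122.4 W/m².
For an isothermal sphere, absorbed (1−a)S·πr² = emitted σ·4πr²·T⁴, so T⁴ = (1−a)S/(4σ).
T⁴ = 1.00·122.4/(4·5.67×10⁻⁸) = 5.396×10⁸ K⁴.

T ≈ 152 K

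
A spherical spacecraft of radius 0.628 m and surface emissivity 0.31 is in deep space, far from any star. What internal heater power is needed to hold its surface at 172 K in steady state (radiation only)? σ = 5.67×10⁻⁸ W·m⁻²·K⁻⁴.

P = εσ·4πr²·T⁴.
4πr² = 4.956 m²; T⁴ = 8.752×10⁸ K⁴.
P = 0.31·5.67×10⁻⁸·4.956·8.752×10⁸.

P ≈ 76.2 W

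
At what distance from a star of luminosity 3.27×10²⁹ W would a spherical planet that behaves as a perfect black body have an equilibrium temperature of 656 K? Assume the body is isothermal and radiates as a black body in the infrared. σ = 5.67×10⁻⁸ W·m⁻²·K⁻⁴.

For an isothermal black-emitting sphere, (1−a)S·πr² = σ·4πr²·T⁴ ⇒ S = 4σT⁴/(1−a).
S = 4·5.67×10⁻⁸·(656)⁴/1.00 = 42000 W/m².
Flux falls as S = L/(4πd²), so d = √(L/(4πS)) = √(3.27×10²⁹/(4π·42000)).

d ≈ 7.87×10¹¹ m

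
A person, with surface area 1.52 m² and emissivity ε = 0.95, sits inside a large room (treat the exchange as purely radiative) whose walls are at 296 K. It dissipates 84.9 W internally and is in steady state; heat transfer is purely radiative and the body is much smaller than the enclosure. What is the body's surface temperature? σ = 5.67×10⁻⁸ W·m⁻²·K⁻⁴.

For a small grey body in a large enclosure, net radiated power = εσA(T⁴ − T_w⁴).
Steady state: P = εσA(T⁴ − T_w⁴) with A = 1.52 m².
T⁴ = P/(εσA) + T_w⁴ = 84.9/(0.95·5.67×10⁻⁸·1.520) + (296)⁴
    = 1.037×10⁹ + 7.677×10⁹ = 8.714×10⁹ K⁴.

T ≈ 306 K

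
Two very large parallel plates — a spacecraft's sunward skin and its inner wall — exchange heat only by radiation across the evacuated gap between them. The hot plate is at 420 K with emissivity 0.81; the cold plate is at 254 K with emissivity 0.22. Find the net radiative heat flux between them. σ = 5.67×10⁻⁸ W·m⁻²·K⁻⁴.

For two infinite grey parallel plates, q = σ(T₁⁴ − T₂⁴)/(1/ε₁ + 1/ε₂ − 1).
T₁⁴ − T₂⁴ = 3.112×10¹⁰ − 4.162×10⁹ = 2.695×10¹⁰ K⁴.
1/ε₁ + 1/ε₂ − 1 = 1.235 + 4.545 − 1 = 4.780.
q = 5.67×10⁻⁸ × 2.695×10¹⁰ / 4.780.

q ≈ 320 W/m²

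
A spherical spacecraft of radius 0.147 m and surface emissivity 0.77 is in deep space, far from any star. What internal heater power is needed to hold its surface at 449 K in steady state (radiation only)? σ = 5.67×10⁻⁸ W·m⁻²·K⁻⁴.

P ≈ 482 W

P = εσ·4πr²·T⁴.
4πr² = 0.2715 m²; T⁴ = 4.064×10¹⁰ K⁴.
P = 0.77·5.67×10⁻⁸·0.2715·4.064×10¹⁰.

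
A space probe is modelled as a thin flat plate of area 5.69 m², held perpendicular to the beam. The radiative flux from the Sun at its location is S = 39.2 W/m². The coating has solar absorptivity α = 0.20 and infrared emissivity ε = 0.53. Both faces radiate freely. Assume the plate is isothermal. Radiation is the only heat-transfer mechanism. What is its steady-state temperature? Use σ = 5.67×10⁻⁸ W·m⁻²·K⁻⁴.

T ≈ 107 K

At equilibrium, absorbed power = emitted power.
Absorbing cross-section = A = 5.690 m²; emitting surface = 2A = 11.38 m² (ratio 2).
αS·A_cross = εσ·A_surf·T⁴  ⇒  T⁴ = αS/(ε·2σ).
T⁴ = 0.200·39.2/(0.53·2·5.67×10⁻⁸) = 1.304×10⁸ K⁴.
T = (1.304×10⁸)^(1/4).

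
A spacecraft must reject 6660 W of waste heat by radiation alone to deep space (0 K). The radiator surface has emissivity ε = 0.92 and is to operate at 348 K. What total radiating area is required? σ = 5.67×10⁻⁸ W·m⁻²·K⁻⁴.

P = εσA T⁴ ⇒ A = P/(εσT⁴).
T⁴ = 1.467×10¹⁰ K⁴.
A = 6660/(0.92 × 5.67×10⁻⁸ × 1.467×10¹⁰).

A ≈ 8.71 m²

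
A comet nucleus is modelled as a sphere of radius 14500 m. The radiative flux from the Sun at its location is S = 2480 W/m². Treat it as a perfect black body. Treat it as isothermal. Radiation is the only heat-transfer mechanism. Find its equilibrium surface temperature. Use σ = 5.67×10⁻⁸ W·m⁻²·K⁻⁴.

T ≈ 323 K

At equilibrium, absorbed power = emitted power.
Absorbing cross-section = πr² = 6.605×10⁸ m²; emitting surface = 4πr² = 2.642×10⁹ m² (ratio 4).
S·A_cross = εσ·A_surf·T⁴  ⇒  T⁴ = S/(4σ).
T⁴ = 1.00·2480/(4·5.67×10⁻⁸) = 1.093×10¹⁰ K⁴.
T = (1.093×10¹⁰)^(1/4).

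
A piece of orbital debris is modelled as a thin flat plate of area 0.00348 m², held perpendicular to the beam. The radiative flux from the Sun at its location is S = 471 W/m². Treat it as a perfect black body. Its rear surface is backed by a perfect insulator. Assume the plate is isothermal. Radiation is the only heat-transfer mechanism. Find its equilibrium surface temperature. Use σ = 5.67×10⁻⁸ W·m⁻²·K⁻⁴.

T ≈ 302 K

At equilibrium, absorbed power = emitted power.
Absorbing cross-section = A = 0.003480 m²; emitting surface = A = 0.003480 m² (ratio 1).
S·A_cross = εσ·A_surf·T⁴  ⇒  T⁴ = S/(1σ).
T⁴ = 1.00·471/(1·5.67×10⁻⁸) = 8.307×10⁹ K⁴.
T = (8.307×10⁹)^(1/4).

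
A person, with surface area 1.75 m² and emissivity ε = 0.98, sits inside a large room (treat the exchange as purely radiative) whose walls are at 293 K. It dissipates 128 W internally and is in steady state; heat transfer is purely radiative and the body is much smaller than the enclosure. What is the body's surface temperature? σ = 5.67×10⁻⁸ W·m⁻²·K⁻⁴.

T ≈ 305 K

For a small grey body in a large enclosure, net radiated power = εσA(T⁴ − T_w⁴).
Steady state: P = εσA(T⁴ − T_w⁴) with A = 1.75 m².
T⁴ = P/(εσA) + T_w⁴ = 128/(0.98·5.67×10⁻⁸·1.750) + (293)⁴
    = 1.316×10⁹ + 7.370×10⁹ = 8.686×10⁹ K⁴.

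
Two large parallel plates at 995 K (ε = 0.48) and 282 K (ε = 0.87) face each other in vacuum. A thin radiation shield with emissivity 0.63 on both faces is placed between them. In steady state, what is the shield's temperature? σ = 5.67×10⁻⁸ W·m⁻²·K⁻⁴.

In steady state the net flux on the hot side equals that on the cold side.
σ(T₁⁴−T_s⁴)/D₁ = σ(T_s⁴−T₂⁴)/D₂, with D₁ = 1/ε₁+1/ε_s−1 = 2.671, D₂ = 1/ε_s+1/ε₂−1 = 1.737.
Solve for T_s⁴: T_s⁴ = (D₂·T₁⁴ + D₁·T₂⁴)/(D₁+D₂) = 3.901×10¹¹ K⁴.

T_s ≈ 790 K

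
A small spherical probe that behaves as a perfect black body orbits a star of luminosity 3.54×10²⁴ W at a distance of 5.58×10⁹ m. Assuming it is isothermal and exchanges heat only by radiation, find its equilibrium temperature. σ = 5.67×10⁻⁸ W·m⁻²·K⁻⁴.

T ≈ 447 K

First find the stellar flux at distance d: S = L/(4πd²) = 3.54×10²⁴/(4π·(5.58×10⁹)²) = 9047 W/m².
For an isothermal sphere, absorbed (1−a)S·πr² = emitted σ·4πr²·T⁴, so T⁴ = (1−a)S/(4σ).
T⁴ = 1.00·9047/(4·5.67×10⁻⁸) = 3.989×10¹⁰ K⁴.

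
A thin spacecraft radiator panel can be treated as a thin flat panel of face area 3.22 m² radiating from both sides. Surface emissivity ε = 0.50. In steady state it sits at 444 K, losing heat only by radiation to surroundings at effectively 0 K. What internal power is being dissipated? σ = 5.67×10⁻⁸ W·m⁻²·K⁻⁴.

P ≈ 7100 W

Steady state: P = εσA T⁴.
A = 2·3.22 = 6.440 m²; T⁴ = (444)⁴ = 3.886×10¹⁰ K⁴.
P = 0.50 × 5.67×10⁻⁸ × 6.440 × 3.886×10¹⁰.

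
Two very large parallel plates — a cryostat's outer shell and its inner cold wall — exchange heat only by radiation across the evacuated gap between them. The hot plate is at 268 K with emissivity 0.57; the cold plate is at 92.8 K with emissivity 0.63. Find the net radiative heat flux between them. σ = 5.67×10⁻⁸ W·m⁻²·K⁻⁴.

For two infinite grey parallel plates, q = σ(T₁⁴ − T₂⁴)/(1/ε₁ + 1/ε₂ − 1).
T₁⁴ − T₂⁴ = 5.159×10⁹ − 7.416×10⁷ = 5.085×10⁹ K⁴.
1/ε₁ + 1/ε₂ − 1 = 1.754 + 1.587 − 1 = 2.342.
q = 5.67×10⁻⁸ × 5.085×10⁹ / 2.342.

q ≈ 123 W/m²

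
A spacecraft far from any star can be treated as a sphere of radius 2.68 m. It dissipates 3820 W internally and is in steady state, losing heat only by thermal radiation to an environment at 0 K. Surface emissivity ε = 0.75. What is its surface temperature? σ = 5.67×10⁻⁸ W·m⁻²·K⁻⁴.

Steady state: internal power = radiated power, P = εσA T⁴.
Radiating area A = 4πr² = 90.26 m².
T⁴ = P/(εσA) = 3820/(0.75·5.67×10⁻⁸·90.26) = 9.953×10⁸ K⁴.
T = (9.953×10⁸)^(1/4).

T ≈ 178 K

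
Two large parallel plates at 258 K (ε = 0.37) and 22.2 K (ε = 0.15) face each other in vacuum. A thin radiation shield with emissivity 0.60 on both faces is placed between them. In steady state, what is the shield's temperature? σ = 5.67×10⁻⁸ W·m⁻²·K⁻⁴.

T_s ≈ 235 K

In steady state the net flux on the hot side equals that on the cold side.
σ(T₁⁴−T_s⁴)/D₁ = σ(T_s⁴−T₂⁴)/D₂, with D₁ = 1/ε₁+1/ε_s−1 = 3.369, D₂ = 1/ε_s+1/ε₂−1 = 7.333.
Solve for T_s⁴: T_s⁴ = (D₂·T₁⁴ + D₁·T₂⁴)/(D₁+D₂) = 3.036×10⁹ K⁴.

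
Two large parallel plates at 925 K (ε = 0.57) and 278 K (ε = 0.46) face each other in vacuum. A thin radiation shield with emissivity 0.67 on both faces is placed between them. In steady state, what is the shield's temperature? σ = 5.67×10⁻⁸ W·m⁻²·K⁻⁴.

In steady state the net flux on the hot side equals that on the cold side.
σ(T₁⁴−T_s⁴)/D₁ = σ(T_s⁴−T₂⁴)/D₂, with D₁ = 1/ε₁+1/ε_s−1 = 2.247, D₂ = 1/ε_s+1/ε₂−1 = 2.666.
Solve for T_s⁴: T_s⁴ = (D₂·T₁⁴ + D₁·T₂⁴)/(D₁+D₂) = 4.000×10¹¹ K⁴.

T_s ≈ 795 K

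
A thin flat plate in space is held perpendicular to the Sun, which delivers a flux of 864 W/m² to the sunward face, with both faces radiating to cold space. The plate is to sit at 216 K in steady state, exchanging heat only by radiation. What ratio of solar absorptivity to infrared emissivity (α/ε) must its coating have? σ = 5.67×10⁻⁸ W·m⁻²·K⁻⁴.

α/ε ≈ 0.286

Balance: αS·A = εσ·2A·T⁴ ⇒ α/ε = 2σT⁴/S.
α/ε = 2·5.67×10⁻⁸·(216)⁴/864 = 2·5.67×10⁻⁸·2.177×10⁹/864.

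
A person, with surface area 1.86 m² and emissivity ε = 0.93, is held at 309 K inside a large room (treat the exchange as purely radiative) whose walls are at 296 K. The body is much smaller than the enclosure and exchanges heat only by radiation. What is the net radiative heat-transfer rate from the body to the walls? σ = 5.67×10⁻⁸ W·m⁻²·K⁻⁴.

P_net ≈ 141 W

For a small grey body in a large enclosure: P_net = εσA(T_body⁴ − T_wall⁴).
A = 1.86 m²; T_body⁴ − T_wall⁴ = 9.117×10⁹ − 7.677×10⁹ = 1.440×10⁹ K⁴.
|P_net| = 0.93·5.67×10⁻⁸·1.860·1.440×10⁹.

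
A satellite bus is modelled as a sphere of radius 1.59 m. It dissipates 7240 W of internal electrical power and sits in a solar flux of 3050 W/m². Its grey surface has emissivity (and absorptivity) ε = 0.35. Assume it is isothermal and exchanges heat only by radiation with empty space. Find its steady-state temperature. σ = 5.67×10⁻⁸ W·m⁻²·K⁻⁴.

At steady state, absorbed solar power + internal power = radiated power.
Absorbed: α·S·A_cross = 0.35·3050·7.942 = 8478 W (cross-section πr²).
Total input = 8478 + 7240 = 15720 W.
Radiated: εσ·A_surf·T⁴ with A_surf = 4πr² = 31.77 m².
T⁴ = 15720/(0.35·5.67×10⁻⁸·31.77) = 2.493×10¹⁰ K⁴.

T ≈ 397 K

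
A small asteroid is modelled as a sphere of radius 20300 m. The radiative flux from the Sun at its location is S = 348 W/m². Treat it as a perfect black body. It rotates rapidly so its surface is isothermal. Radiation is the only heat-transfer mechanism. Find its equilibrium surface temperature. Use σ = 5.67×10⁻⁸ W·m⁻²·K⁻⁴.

T ≈ 198 K

At equilibrium, absorbed power = emitted power.
Absorbing cross-section = πr² = 1.295×10⁹ m²; emitting surface = 4πr² = 5.178×10⁹ m² (ratio 4).
S·A_cross = εσ·A_surf·T⁴  ⇒  T⁴ = S/(4σ).
T⁴ = 1.00·348/(4·5.67×10⁻⁸) = 1.534×10⁹ K⁴.
T = (1.534×10⁹)^(1/4).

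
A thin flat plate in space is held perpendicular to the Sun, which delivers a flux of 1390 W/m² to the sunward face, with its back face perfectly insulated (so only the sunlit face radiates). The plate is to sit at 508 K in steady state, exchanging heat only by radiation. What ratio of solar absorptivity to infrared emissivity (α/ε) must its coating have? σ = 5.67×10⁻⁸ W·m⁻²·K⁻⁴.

Balance: αS·A = εσ·1A·T⁴ ⇒ α/ε = σT⁴/S.
α/ε = 5.67×10⁻⁸·(508)⁴/1390 = 5.67×10⁻⁸·6.660×10¹⁰/1390.

α/ε ≈ 2.72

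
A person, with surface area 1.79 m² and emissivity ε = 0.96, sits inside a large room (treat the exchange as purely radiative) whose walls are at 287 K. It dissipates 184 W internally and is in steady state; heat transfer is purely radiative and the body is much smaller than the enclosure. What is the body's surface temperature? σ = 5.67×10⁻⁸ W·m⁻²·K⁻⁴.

T ≈ 305 K

For a small grey body in a large enclosure, net radiated power = εσA(T⁴ − T_w⁴).
Steady state: P = εσA(T⁴ − T_w⁴) with A = 1.79 m².
T⁴ = P/(εσA) + T_w⁴ = 184/(0.96·5.67×10⁻⁸·1.790) + (287)⁴
    = 1.888×10⁹ + 6.785×10⁹ = 8.673×10⁹ K⁴.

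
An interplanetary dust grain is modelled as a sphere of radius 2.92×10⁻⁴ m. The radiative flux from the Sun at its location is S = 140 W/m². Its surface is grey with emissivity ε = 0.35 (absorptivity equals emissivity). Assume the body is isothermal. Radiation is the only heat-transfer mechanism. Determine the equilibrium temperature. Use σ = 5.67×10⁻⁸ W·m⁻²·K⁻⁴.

T ≈ 158 K

At equilibrium, absorbed power = emitted power.
Absorbing cross-section = πr² = 2.679×10⁻⁷ m²; emitting surface = 4πr² = 1.071×10⁻⁶ m² (ratio 4).
εS·A_cross = εσ·A_surf·T⁴  ⇒  T⁴ = S/(4σ)   (ε cancels).
T⁴ = 140/(4·5.67×10⁻⁸) = 6.173×10⁸ K⁴.
T = (6.173×10⁸)^(1/4).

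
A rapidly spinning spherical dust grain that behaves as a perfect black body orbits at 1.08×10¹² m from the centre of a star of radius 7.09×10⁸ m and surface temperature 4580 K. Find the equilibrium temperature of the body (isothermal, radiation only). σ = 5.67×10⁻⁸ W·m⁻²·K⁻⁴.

T ≈ 83.0 K

The star's surface emits σT_*⁴; at distance d the flux is S = σT_*⁴(R_*/d)².
S = 5.67×10⁻⁸·(4580)⁴·(7.09×10⁸/1.08×10¹²)² = 10.75 W/m².
For an isothermal sphere T⁴ = (1−a)S/(4σ) = 4.741×10⁷ K⁴.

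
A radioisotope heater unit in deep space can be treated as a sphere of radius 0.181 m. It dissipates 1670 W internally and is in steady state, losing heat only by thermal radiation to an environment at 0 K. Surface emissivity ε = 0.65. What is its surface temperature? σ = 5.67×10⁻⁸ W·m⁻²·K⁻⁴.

T ≈ 576 K

Steady state: internal power = radiated power, P = εσA T⁴.
Radiating area A = 4πr² = 0.4117 m².
T⁴ = P/(εσA) = 1670/(0.65·5.67×10⁻⁸·0.4117) = 1.101×10¹¹ K⁴.
T = (1.101×10¹¹)^(1/4).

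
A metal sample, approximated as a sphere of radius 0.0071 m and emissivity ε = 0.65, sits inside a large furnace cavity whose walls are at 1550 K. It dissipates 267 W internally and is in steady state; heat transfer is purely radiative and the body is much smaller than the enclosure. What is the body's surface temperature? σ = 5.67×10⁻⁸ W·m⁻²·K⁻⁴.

T ≈ 2040 K

For a small grey body in a large enclosure, net radiated power = εσA(T⁴ − T_w⁴).
Steady state: P = εσA(T⁴ − T_w⁴) with A = 4πr² = 6.335×10⁻⁴ m².
T⁴ = P/(εσA) + T_w⁴ = 267/(0.65·5.67×10⁻⁸·6.335×10⁻⁴) + (1550)⁴
    = 1.144×10¹³ + 5.772×10¹² = 1.721×10¹³ K⁴.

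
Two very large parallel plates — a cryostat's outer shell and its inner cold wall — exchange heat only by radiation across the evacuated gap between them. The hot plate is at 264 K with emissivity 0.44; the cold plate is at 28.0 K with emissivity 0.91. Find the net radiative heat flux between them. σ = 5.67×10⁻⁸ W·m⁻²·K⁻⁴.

q ≈ 116 W/m²

For two infinite grey parallel plates, q = σ(T₁⁴ − T₂⁴)/(1/ε₁ + 1/ε₂ − 1).
T₁⁴ − T₂⁴ = 4.858×10⁹ − 6.147×10⁵ = 4.857×10⁹ K⁴.
1/ε₁ + 1/ε₂ − 1 = 2.273 + 1.099 − 1 = 2.372.
q = 5.67×10⁻⁸ × 4.857×10⁹ / 2.372.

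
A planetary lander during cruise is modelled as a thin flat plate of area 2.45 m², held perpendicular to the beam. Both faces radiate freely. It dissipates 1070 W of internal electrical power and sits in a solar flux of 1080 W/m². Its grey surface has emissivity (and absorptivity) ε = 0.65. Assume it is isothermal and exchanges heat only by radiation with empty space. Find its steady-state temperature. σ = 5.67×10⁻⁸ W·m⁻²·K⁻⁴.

At steady state, absorbed solar power + internal power = radiated power.
Absorbed: α·S·A_cross = 0.65·1080·2.450 = 1720 W (cross-section A).
Total input = 1720 + 1070 = 2790 W.
Radiated: εσ·A_surf·T⁴ with A_surf = 2A = 4.900 m².
T⁴ = 2790/(0.65·5.67×10⁻⁸·4.900) = 1.545×10¹⁰ K⁴.

T ≈ 353 K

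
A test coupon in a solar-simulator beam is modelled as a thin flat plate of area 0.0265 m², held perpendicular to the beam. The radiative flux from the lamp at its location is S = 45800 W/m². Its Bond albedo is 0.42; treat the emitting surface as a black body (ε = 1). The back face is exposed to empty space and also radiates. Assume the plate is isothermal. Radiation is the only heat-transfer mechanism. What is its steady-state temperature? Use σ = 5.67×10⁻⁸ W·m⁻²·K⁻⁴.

T ≈ 696 K

At equilibrium, absorbed power = emitted power.
Absorbing cross-section = A = 0.02650 m²; emitting surface = 2A = 0.05300 m² (ratio 2).
(1−a)S·A_cross = εσ·A_surf·T⁴  ⇒  T⁴ = (1−a)S/(2σ).
T⁴ = 0.580·45800/(2·5.67×10⁻⁸) = 2.343×10¹¹ K⁴.
T = (2.343×10¹¹)^(1/4).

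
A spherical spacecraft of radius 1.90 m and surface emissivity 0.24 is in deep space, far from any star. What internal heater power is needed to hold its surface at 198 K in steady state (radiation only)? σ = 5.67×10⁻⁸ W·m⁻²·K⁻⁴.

P ≈ 949 W

P = εσ·4πr²·T⁴.
4πr² = 45.36 m²; T⁴ = 1.537×10⁹ K⁴.
P = 0.24·5.67×10⁻⁸·45.36·1.537×10⁹.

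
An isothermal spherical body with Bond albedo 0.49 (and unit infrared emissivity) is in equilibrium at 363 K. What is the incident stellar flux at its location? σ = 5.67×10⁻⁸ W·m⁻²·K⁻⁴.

(1−a)S·πr² = σ·4πr²·T⁴ ⇒ S = 4σT⁴/(1−a).
S = 4·5.67×10⁻⁸·1.736×10¹⁰/0.510.

S ≈ 7720 W/m²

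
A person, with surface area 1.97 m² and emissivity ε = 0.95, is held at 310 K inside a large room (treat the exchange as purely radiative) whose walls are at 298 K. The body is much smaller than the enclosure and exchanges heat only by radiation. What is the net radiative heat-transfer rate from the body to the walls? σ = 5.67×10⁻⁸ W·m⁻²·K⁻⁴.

For a small grey body in a large enclosure: P_net = εσA(T_body⁴ − T_wall⁴).
A = 1.97 m²; T_body⁴ − T_wall⁴ = 9.235×10⁹ − 7.886×10⁹ = 1.349×10⁹ K⁴.
|P_net| = 0.95·5.67×10⁻⁸·1.970·1.349×10⁹.

P_net ≈ 143 W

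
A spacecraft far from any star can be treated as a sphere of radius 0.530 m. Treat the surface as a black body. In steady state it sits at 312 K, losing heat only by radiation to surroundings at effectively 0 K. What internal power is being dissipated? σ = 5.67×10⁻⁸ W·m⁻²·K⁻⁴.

Steady state: P = εσA T⁴.
A = 4πr² = 3.530 m²; T⁴ = (312)⁴ = 9.476×10⁹ K⁴.
P = 1.0 × 5.67×10⁻⁸ × 3.530 × 9.476×10⁹.

P ≈ 1900 W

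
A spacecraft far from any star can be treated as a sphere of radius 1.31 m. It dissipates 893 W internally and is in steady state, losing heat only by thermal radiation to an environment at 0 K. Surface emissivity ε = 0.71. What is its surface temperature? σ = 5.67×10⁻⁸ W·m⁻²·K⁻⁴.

Steady state: internal power = radiated power, P = εσA T⁴.
Radiating area A = 4πr² = 21.57 m².
T⁴ = P/(εσA) = 893/(0.71·5.67×10⁻⁸·21.57) = 1.029×10⁹ K⁴.
T = (1.029×10⁹)^(1/4).

T ≈ 179 K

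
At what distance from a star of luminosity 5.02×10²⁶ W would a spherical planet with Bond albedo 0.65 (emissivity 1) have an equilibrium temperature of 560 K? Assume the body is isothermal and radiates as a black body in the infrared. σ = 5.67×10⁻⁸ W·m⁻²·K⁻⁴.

d ≈ 2.50×10¹⁰ m

For an isothermal black-emitting sphere, (1−a)S·πr² = σ·4πr²·T⁴ ⇒ S = 4σT⁴/(1−a).
S = 4·5.67×10⁻⁸·(560)⁴/0.350 = 63730 W/m².
Flux falls as S = L/(4πd²), so d = √(L/(4πS)) = √(5.02×10²⁶/(4π·63730)).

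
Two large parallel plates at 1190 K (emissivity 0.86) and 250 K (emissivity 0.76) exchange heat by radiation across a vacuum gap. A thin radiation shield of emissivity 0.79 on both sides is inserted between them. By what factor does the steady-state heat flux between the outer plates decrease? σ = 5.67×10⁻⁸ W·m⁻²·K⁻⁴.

factor ≈ 2.04

Without shield: q₀ = σΔ(T⁴)/(1/ε₁+1/ε₂−1) with denominator 1.479.
With shield the two gaps are in series; the resistances add: (1/ε₁+1/ε_s−1)+(1/ε_s+1/ε₂−1) = 1.429+1.582 = 3.010.
Heat-flux ratio q₀/q = 3.010/1.479.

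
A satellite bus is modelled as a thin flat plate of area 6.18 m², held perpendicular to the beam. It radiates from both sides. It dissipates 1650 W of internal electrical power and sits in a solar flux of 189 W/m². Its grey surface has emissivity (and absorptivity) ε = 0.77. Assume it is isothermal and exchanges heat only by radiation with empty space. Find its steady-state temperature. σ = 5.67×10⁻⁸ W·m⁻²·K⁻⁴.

At steady state, absorbed solar power + internal power = radiated power.
Absorbed: α·S·A_cross = 0.77·189·6.180 = 899.4 W (cross-section A).
Total input = 899.4 + 1650 = 2549 W.
Radiated: εσ·A_surf·T⁴ with A_surf = 2A = 12.36 m².
T⁴ = 2549/(0.77·5.67×10⁻⁸·12.36) = 4.724×10⁹ K⁴.

T ≈ 262 K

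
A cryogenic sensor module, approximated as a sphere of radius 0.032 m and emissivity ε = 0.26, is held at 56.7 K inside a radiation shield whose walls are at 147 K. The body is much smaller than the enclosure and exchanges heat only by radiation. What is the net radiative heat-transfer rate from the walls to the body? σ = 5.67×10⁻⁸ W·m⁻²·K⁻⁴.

P_net ≈ 0.0866 W

For a small grey body in a large enclosure: P_net = εσA(T_body⁴ − T_wall⁴).
A = 4πr² = 0.01287 m²; T_body⁴ − T_wall⁴ = 1.034×10⁷ − 4.669×10⁸ = -4.566×10⁸ K⁴.
|P_net| = 0.26·5.67×10⁻⁸·0.01287·4.566×10⁸.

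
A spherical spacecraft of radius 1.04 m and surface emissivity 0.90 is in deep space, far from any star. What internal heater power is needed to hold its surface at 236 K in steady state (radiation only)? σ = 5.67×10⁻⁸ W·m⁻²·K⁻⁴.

P = εσ·4πr²·T⁴.
4πr² = 13.59 m²; T⁴ = 3.102×10⁹ K⁴.
P = 0.90·5.67×10⁻⁸·13.59·3.102×10⁹.

P ≈ 2150 W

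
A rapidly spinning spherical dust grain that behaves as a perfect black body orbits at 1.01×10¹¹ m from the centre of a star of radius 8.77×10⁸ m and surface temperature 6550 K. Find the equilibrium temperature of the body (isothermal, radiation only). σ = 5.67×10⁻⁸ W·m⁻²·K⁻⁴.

T ≈ 432 K

The star's surface emits σT_*⁴; at distance d the flux is S = σT_*⁴(R_*/d)².
S = 5.67×10⁻⁸·(6550)⁴·(8.77×10⁸/1.01×10¹¹)² = 7869 W/m².
For an isothermal sphere T⁴ = (1−a)S/(4σ) = 3.469×10¹⁰ K⁴.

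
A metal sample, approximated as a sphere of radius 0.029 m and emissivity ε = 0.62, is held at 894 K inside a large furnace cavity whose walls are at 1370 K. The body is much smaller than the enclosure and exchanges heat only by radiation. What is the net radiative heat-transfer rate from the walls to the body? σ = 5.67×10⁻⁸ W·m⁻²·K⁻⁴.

For a small grey body in a large enclosure: P_net = εσA(T_body⁴ − T_wall⁴).
A = 4πr² = 0.01057 m²; T_body⁴ − T_wall⁴ = 6.388×10¹¹ − 3.523×10¹² = -2.884×10¹² K⁴.
|P_net| = 0.62·5.67×10⁻⁸·0.01057·2.884×10¹².

P_net ≈ 1070 W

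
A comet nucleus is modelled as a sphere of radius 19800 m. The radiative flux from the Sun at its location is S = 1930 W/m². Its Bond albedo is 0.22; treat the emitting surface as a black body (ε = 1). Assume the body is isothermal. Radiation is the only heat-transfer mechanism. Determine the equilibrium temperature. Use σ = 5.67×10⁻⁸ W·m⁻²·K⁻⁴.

T ≈ 285 K

At equilibrium, absorbed power = emitted power.
Absorbing cross-section = πr² = 1.232×10⁹ m²; emitting surface = 4πr² = 4.927×10⁹ m² (ratio 4).
(1−a)S·A_cross = εσ·A_surf·T⁴  ⇒  T⁴ = (1−a)S/(4σ).
T⁴ = 0.780·1930/(4·5.67×10⁻⁸) = 6.638×10⁹ K⁴.
T = (6.638×10⁹)^(1/4).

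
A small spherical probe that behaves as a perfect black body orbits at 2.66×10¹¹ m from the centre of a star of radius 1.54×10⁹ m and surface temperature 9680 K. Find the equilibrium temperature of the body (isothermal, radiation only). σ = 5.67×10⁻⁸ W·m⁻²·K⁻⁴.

T ≈ 521 K

The star's surface emits σT_*⁴; at distance d the flux is S = σT_*⁴(R_*/d)².
S = 5.67×10⁻⁸·(9680)⁴·(1.54×10⁹/2.66×10¹¹)² = 16690 W/m².
For an isothermal sphere T⁴ = (1−a)S/(4σ) = 7.357×10¹⁰ K⁴.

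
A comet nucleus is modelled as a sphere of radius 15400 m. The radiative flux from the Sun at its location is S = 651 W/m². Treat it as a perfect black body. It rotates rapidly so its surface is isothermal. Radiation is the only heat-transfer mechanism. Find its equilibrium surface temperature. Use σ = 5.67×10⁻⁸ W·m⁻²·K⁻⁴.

At equilibrium, absorbed power = emitted power.
Absorbing cross-section = πr² = 7.451×10⁸ m²; emitting surface = 4πr² = 2.980×10⁹ m² (ratio 4).
S·A_cross = εσ·A_surf·T⁴  ⇒  T⁴ = S/(4σ).
T⁴ = 1.00·651/(4·5.67×10⁻⁸) = 2.870×10⁹ K⁴.
T = (2.870×10⁹)^(1/4).

T ≈ 231 K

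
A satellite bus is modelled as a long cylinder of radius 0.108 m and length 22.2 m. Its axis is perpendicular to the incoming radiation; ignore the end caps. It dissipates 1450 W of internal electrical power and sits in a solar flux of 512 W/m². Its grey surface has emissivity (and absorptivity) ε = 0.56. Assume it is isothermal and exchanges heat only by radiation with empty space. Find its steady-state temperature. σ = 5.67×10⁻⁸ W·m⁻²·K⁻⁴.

At steady state, absorbed solar power + internal power = radiated power.
Absorbed: α·S·A_cross = 0.56·512·4.795 = 1375 W (cross-section 2rL).
Total input = 1375 + 1450 = 2825 W.
Radiated: εσ·A_surf·T⁴ with A_surf = 2πrL = 15.06 m².
T⁴ = 2825/(0.56·5.67×10⁻⁸·15.06) = 5.906×10⁹ K⁴.

T ≈ 277 K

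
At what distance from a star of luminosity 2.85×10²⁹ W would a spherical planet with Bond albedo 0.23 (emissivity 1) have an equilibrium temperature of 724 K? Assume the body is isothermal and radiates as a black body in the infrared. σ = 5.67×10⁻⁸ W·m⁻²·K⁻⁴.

d ≈ 5.29×10¹¹ m

For an isothermal black-emitting sphere, (1−a)S·πr² = σ·4πr²·T⁴ ⇒ S = 4σT⁴/(1−a).
S = 4·5.67×10⁻⁸·(724)⁴/0.770 = 80930 W/m².
Flux falls as S = L/(4πd²), so d = √(L/(4πS)) = √(2.85×10²⁹/(4π·80930)).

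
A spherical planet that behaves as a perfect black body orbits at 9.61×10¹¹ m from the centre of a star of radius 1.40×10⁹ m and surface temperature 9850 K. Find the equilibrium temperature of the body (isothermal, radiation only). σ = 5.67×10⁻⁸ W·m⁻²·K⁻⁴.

The star's surface emits σT_*⁴; at distance d the flux is S = σT_*⁴(R_*/d)².
S = 5.67×10⁻⁸·(9850)⁴·(1.40×10⁹/9.61×10¹¹)² = 1133 W/m².
For an isothermal sphere T⁴ = (1−a)S/(4σ) = 4.995×10⁹ K⁴.

T ≈ 266 K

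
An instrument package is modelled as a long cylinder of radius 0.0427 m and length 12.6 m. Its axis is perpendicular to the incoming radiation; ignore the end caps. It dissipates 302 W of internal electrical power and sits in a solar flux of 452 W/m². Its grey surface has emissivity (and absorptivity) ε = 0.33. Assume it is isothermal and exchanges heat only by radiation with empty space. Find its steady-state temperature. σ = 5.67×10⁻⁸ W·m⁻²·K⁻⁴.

T ≈ 292 K

At steady state, absorbed solar power + internal power = radiated power.
Absorbed: α·S·A_cross = 0.33·452·1.076 = 160.5 W (cross-section 2rL).
Total input = 160.5 + 302 = 462.5 W.
Radiated: εσ·A_surf·T⁴ with A_surf = 2πrL = 3.380 m².
T⁴ = 462.5/(0.33·5.67×10⁻⁸·3.380) = 7.312×10⁹ K⁴.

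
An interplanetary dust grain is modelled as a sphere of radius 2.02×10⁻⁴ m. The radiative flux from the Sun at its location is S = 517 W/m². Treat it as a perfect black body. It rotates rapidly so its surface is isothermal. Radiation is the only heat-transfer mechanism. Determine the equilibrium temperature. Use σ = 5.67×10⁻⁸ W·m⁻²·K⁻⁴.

T ≈ 219 K

At equilibrium, absorbed power = emitted power.
Absorbing cross-section = πr² = 1.282×10⁻⁷ m²; emitting surface = 4πr² = 5.128×10⁻⁷ m² (ratio 4).
S·A_cross = εσ·A_surf·T⁴  ⇒  T⁴ = S/(4σ).
T⁴ = 1.00·517/(4·5.67×10⁻⁸) = 2.280×10⁹ K⁴.
T = (2.280×10⁹)^(1/4).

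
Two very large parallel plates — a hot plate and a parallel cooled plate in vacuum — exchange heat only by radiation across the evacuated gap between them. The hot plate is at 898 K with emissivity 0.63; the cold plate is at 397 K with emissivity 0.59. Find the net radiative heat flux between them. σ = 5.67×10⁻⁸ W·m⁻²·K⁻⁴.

q ≈ 15500 W/m²

For two infinite grey parallel plates, q = σ(T₁⁴ − T₂⁴)/(1/ε₁ + 1/ε₂ − 1).
T₁⁴ − T₂⁴ = 6.503×10¹¹ − 2.484×10¹⁰ = 6.254×10¹¹ K⁴.
1/ε₁ + 1/ε₂ − 1 = 1.587 + 1.695 − 1 = 2.282.
q = 5.67×10⁻⁸ × 6.254×10¹¹ / 2.282.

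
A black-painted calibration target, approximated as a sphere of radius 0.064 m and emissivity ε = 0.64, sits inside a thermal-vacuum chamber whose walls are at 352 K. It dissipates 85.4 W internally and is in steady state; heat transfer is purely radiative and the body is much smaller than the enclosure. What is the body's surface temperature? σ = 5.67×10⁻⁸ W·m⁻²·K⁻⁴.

T ≈ 497 K

For a small grey body in a large enclosure, net radiated power = εσA(T⁴ − T_w⁴).
Steady state: P = εσA(T⁴ − T_w⁴) with A = 4πr² = 0.05147 m².
T⁴ = P/(εσA) + T_w⁴ = 85.4/(0.64·5.67×10⁻⁸·0.05147) + (352)⁴
    = 4.572×10¹⁰ + 1.535×10¹⁰ = 6.107×10¹⁰ K⁴.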